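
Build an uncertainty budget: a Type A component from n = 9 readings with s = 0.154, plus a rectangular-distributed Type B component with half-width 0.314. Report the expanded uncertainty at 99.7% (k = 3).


u_A = s / sqrt(n) = 0.154 / sqrt(9) = 0.051333333
u_B = half_width / sqrt(3) = 0.314 / sqrt(3) = 0.18128798
uc = sqrt(u_A^2 + u_B^2) = sqrt(0.051333333^2 + 0.18128798^2) = 0.18841561
U = k * uc = 3 * 0.18841561
U = 0.5652

0.5652


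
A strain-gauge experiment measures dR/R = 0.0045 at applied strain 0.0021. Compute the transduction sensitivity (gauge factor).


GF = (dR/R) / epsilon
= 0.0045 / 0.0021
= 2.1429

2.1429


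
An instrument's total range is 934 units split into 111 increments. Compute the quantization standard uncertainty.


resolution = range / divisions
resolution = 934 / 111 = 8.4144144
u_res = resolution / (2*sqrt(3))
u_res = 8.4144144 / 3.4641016
u_res = 2.4290

2.4290


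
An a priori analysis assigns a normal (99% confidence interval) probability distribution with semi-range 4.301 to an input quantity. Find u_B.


u_B = half_width / 2.576
u_B = 4.301 / 2.576
u_B = 1.6696

1.6696


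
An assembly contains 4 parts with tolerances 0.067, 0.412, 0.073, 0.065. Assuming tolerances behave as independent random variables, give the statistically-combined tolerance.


RSS = sqrt(0.067^2 + 0.412^2 + 0.073^2 + 0.065^2)
= sqrt(0.183787)
= 0.4287

0.4287


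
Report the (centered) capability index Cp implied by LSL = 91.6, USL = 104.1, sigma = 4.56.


Cp = (USL - LSL) / (6 * sigma)
= (104.1 - 91.6) / (6 * 4.56)
= 12.5000 / 27.3600
= 0.4569

0.4569


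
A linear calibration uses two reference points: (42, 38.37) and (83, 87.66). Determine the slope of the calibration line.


slope = (y2 - y1) / (x2 - x1)
= (87.66 - 38.37) / (83 - 42)
= 49.2900 / 41
= 1.2022

1.2022


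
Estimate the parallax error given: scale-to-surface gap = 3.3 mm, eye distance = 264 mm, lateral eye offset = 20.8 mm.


error = h * offset / d
= 3.3 * 20.8 / 264
= 0.2600

0.2600


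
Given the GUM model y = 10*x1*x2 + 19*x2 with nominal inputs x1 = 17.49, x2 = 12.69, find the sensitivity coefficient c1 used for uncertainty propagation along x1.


y = 10*x1*x2 + 19*x2
dy/dx1 = 10*x2
Evaluate at x2 = 12.69: c1 = 10 * 12.69
c1 = 126.9000

126.9000


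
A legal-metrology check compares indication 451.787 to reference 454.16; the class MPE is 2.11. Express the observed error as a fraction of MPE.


e = indication - reference = 451.787 - 454.16 = -2.3730
|e| = 2.3730
ratio = |e| / MPE = 2.3730 / 2.11
ratio = 1.1246

1.1246


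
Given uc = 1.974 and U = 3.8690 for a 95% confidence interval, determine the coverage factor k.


k = U / uc
k = 3.8690 / 1.974
k = 1.96

1.96


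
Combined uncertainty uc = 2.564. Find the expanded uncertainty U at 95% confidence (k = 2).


U = k * uc
U = 2 * 2.564
U = 5.1280

5.1280


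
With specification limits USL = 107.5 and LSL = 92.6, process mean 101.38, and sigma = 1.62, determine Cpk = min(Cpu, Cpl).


Cpu = (USL - mean) / (3*sigma) = (107.5 - 101.38) / (3*1.62) = 1.2593
Cpl = (mean - LSL) / (3*sigma) = (101.38 - 92.6) / (3*1.62) = 1.8066
Cpk = min(Cpu, Cpl) = 1.2593

1.2593


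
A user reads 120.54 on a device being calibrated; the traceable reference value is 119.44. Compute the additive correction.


Correction = standard - reading
= 119.44 - 120.54
= -1.1000

-1.1000


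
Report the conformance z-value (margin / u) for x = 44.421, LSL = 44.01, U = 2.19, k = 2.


u = U / k = 2.19 / 2 = 1.095
margin = |LSL - x| = |44.01 - 44.421| = 0.411
z = margin / u = 0.411 / 1.095
z = 0.3753

0.3753


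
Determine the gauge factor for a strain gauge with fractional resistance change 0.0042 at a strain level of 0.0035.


GF = (dR/R) / epsilon
= 0.0042 / 0.0035
= 1.2000

1.2000


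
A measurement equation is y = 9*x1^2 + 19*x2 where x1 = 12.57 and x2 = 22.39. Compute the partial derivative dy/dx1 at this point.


y = 9*x1^2 + 19*x2
dy/dx1 = 2*9*x1
Evaluate at x1 = 12.57: c1 = 18 * 12.57
c1 = 226.2600

226.2600


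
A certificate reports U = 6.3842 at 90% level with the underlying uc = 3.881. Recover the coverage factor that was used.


k = U / uc
k = 6.3842 / 3.881
k = 1.645

1.645


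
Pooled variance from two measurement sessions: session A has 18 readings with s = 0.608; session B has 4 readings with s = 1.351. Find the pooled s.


s_p = sqrt(((n1-1)*s1^2 + (n2-1)*s2^2) / (n1+n2-2))
numerator = (18-1)*0.608^2 + (4-1)*1.351^2 = 6.284288 + 5.475603 = 11.759891
denominator = 18 + 4 - 2 = 20
s_p^2 = 11.759891 / 20 = 0.58799455
s_p = sqrt(0.58799455) = 0.7668

0.7668


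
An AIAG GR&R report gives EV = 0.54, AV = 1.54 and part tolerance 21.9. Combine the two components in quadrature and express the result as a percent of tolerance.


GRR = sqrt(EV^2 + AV^2) = sqrt(0.54^2 + 1.54^2) = 1.6319314
%GRR = GRR / tol * 100 = 1.6319314 / 21.9 * 100
%GRR = 7.4517

7.4517


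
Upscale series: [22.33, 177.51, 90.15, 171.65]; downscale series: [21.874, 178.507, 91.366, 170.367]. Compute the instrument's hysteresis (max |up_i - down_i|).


|22.33 - 21.874| = 0.4560
|177.51 - 178.507| = 0.9970
|90.15 - 91.366| = 1.2160
|171.65 - 170.367| = 1.2830
hysteresis = max(diffs) = 1.2830

1.2830


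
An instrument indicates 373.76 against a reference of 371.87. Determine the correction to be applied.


Correction = standard - reading
= 371.87 - 373.76
= -1.8900

-1.8900


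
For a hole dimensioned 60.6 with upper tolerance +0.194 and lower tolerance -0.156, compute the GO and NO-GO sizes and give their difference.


GO = nominal - lower_tol (smallest hole = maximum material condition)
GO = 60.6 - 0.156 = 60.444
NO-GO = nominal + upper_tol (largest hole = least material condition)
NO-GO = 60.6 + 0.194 = 60.794
spread = NO-GO - GO = 60.794 - 60.444 = 0.3500

0.3500


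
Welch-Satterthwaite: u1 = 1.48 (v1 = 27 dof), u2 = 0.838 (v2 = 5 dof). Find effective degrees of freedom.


uc = sqrt(u1^2 + u2^2) = sqrt(1.48^2 + 0.838^2) = 1.7007775
v_eff = uc^4 / (u1^4/v1 + u2^4/v2)
= 1.7007775^4 / (1.48^4/27 + 0.838^4/5)
= 8.3673899 / 0.27632756
v_eff = 30.2807

30.2807


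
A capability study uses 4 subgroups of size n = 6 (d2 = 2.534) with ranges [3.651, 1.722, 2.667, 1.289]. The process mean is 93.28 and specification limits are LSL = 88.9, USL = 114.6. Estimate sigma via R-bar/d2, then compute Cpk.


R_bar = (3.651 + 1.722 + 2.667 + 1.289) / 4 = 2.33225
sigma = R_bar / d2 = 2.33225 / 2.534 = 0.92038279
Cp = (USL - LSL)/(6*sigma) = (114.6 - 88.9)/(6*0.92038279) = 4.6539
Cpu = (114.6 - 93.28)/(3*0.92038279) = 7.7214
Cpl = (93.28 - 88.9)/(3*0.92038279) = 1.5863
Cpk = min(Cpu, Cpl) = 1.5863

1.5863


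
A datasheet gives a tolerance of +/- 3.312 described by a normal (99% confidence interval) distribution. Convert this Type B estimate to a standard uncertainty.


u_B = half_width / 2.576
u_B = 3.312 / 2.576
u_B = 1.2857

1.2857


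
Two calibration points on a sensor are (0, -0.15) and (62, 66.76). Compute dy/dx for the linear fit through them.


slope = (y2 - y1) / (x2 - x1)
= (66.76 - -0.15) / (62 - 0)
= 66.9100 / 62
= 1.0792

1.0792


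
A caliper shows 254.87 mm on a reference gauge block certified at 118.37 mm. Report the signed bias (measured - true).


Systematic error = measured - true
= 254.87 - 118.37
= 136.5000

136.5000


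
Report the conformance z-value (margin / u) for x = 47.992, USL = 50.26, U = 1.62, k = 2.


u = U / k = 1.62 / 2 = 0.81
margin = |USL - x| = |50.26 - 47.992| = 2.268
z = margin / u = 2.268 / 0.81
z = 2.8000

2.8000


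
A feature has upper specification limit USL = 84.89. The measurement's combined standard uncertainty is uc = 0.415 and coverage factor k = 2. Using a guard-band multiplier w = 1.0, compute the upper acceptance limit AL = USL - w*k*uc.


U = k * uc = 2 * 0.415 = 0.83
guard band g = w * U = 1.0 * 0.83 = 0.83
AL = USL - g = 84.89 - 0.83
AL = 84.0600

84.0600


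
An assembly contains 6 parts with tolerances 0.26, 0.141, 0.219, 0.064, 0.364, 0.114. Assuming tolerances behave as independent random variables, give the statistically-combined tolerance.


RSS = sqrt(0.26^2 + 0.141^2 + 0.219^2 + 0.064^2 + 0.364^2 + 0.114^2)
= sqrt(0.28503)
= 0.5339

0.5339


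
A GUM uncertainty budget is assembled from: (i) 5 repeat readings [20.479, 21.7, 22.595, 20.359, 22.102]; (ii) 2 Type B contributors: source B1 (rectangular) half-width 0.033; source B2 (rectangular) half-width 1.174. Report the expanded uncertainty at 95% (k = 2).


mean = (20.479 + 21.7 + 22.595 + 20.359 + 22.102) / 5 = 21.447
s = sqrt(sum((x - mean)^2)/(n-1)) = 0.9914265
u_A = s / sqrt(n) = 0.9914265 / sqrt(5) = 0.44337941
u_B1 = 0.033 / sqrt(3) = 0.019052559
u_B2 = 1.174 / sqrt(3) = 0.67780922
uc = sqrt(0.44337941^2 + 0.019052559^2 + 0.67780922^2) = 0.8101689
U = k * uc = 2 * 0.8101689
U = 1.6203

1.6203


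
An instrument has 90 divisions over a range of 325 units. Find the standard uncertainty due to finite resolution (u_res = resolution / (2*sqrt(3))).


resolution = range / divisions
resolution = 325 / 90 = 3.6111111
u_res = resolution / (2*sqrt(3))
u_res = 3.6111111 / 3.4641016
u_res = 1.0424

1.0424


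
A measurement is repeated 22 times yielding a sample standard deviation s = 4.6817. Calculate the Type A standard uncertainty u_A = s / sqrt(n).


u_A = s / sqrt(n)
u_A = 4.6817 / sqrt(22)
u_A = 4.6817 / 4.6904158
u_A = 0.9981

0.9981


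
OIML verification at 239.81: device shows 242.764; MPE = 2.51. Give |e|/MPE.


e = indication - reference = 242.764 - 239.81 = 2.9540
|e| = 2.9540
ratio = |e| / MPE = 2.9540 / 2.51
ratio = 1.1769

1.1769


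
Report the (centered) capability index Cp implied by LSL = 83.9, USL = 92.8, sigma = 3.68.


Cp = (USL - LSL) / (6 * sigma)
= (92.8 - 83.9) / (6 * 3.68)
= 8.9000 / 22.0800
= 0.4031

0.4031


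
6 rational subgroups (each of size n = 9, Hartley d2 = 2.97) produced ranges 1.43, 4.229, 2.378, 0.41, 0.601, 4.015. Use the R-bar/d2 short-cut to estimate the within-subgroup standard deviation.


R_bar = (1.43 + 4.229 + 2.378 + 0.41 + 0.601 + 4.015) / 6
R_bar = 13.063 / 6 = 2.1771667
sigma_hat = R_bar / d2 = 2.1771667 / 2.97 = 0.7331

0.7331


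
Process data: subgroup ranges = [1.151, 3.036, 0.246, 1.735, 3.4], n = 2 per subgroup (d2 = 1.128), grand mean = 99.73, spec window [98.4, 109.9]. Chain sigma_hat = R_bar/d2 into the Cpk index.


R_bar = (1.151 + 3.036 + 0.246 + 1.735 + 3.4) / 5 = 1.9136
sigma = R_bar / d2 = 1.9136 / 1.128 = 1.6964539
Cp = (USL - LSL)/(6*sigma) = (109.9 - 98.4)/(6*1.6964539) = 1.1298
Cpu = (109.9 - 99.73)/(3*1.6964539) = 1.9983
Cpl = (99.73 - 98.4)/(3*1.6964539) = 0.2613
Cpk = min(Cpu, Cpl) = 0.2613

0.2613


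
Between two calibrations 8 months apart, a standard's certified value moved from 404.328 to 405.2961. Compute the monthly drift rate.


rate = (v2 - v1) / months
= (405.2961 - 404.328) / 8
= 0.9681 / 8
= 0.1210

0.1210


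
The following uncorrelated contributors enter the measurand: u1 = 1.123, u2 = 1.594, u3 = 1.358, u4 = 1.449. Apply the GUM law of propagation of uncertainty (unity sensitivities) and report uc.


uc = sqrt(1.123^2 + 1.594^2 + 1.358^2 + 1.449^2)
uc = sqrt(7.74573)
uc = 2.7831

2.7831


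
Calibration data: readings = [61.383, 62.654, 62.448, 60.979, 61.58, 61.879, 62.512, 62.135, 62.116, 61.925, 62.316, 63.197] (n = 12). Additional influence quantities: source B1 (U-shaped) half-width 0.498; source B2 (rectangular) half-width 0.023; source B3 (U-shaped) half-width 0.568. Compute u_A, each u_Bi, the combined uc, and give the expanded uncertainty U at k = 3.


mean = (61.383 + 62.654 + 62.448 + 60.979 + 61.58 + 61.879 + 62.512 + 62.135 + 62.116 + 61.925 + 62.316 + 63.197) / 12 = 62.09366667
s = sqrt(sum((x - mean)^2)/(n-1)) = 0.60071357
u_A = s / sqrt(n) = 0.60071357 / sqrt(12) = 0.17341107
u_B1 = 0.498 / sqrt(2) = 0.35213918
u_B2 = 0.023 / sqrt(3) = 0.013279056
u_B3 = 0.568 / sqrt(2) = 0.40163665
uc = sqrt(0.17341107^2 + 0.35213918^2 + 0.013279056^2 + 0.40163665^2) = 0.56174882
U = k * uc = 3 * 0.56174882
U = 1.6852

1.6852


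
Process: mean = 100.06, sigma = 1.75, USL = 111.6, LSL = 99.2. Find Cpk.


Cpu = (USL - mean) / (3*sigma) = (111.6 - 100.06) / (3*1.75) = 2.1981
Cpl = (mean - LSL) / (3*sigma) = (100.06 - 99.2) / (3*1.75) = 0.1638
Cpk = min(Cpu, Cpl) = 0.1638

0.1638


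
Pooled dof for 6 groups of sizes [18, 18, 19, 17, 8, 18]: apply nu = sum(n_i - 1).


nu = sum_i (n_i - 1)
nu = ((18 - 1) + (18 - 1) + (19 - 1) + (17 - 1) + (8 - 1) + (18 - 1))
nu = 17 + 17 + 18 + 16 + 7 + 17
nu = 92

92


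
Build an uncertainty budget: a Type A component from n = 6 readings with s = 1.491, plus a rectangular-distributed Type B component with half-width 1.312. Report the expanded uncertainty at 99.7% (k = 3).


u_A = s / sqrt(n) = 1.491 / sqrt(6) = 0.6086982
u_B = half_width / sqrt(3) = 1.312 / sqrt(3) = 0.75748355
uc = sqrt(u_A^2 + u_B^2) = sqrt(0.6086982^2 + 0.75748355^2) = 0.97174834
U = k * uc = 3 * 0.97174834
U = 2.9152

2.9152


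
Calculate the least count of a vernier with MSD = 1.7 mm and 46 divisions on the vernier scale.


LC = MSD / n_div
= 1.7 / 46
= 0.0370

0.0370


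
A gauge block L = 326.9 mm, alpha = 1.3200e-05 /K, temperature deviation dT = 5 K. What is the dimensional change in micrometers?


dL = L * alpha * dT
= 326.9 * 1.3200e-05 * 5
= 0.0215754 mm
dL_um = 0.0215754 * 1000 = 21.5754 um

21.5754


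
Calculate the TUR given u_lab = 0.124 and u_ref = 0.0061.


TUR = u_lab / u_ref
= 0.124 / 0.0061
= 20.3279

20.3279


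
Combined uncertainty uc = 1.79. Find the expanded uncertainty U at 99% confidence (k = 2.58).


U = k * uc
U = 2.58 * 1.79
U = 4.6182

4.6182


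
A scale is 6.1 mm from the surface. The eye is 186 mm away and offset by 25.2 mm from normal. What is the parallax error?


error = h * offset / d
= 6.1 * 25.2 / 186
= 0.8265

0.8265


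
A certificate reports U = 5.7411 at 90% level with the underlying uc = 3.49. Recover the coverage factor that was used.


k = U / uc
k = 5.7411 / 3.49
k = 1.645

1.645


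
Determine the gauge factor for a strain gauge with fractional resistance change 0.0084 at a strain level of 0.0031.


GF = (dR/R) / epsilon
= 0.0084 / 0.0031
= 2.7097

2.7097


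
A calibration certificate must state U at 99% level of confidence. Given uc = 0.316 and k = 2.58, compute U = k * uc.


U = k * uc
U = 2.58 * 0.316
U = 0.8153

0.8153


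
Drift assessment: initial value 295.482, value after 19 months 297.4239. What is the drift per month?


rate = (v2 - v1) / months
= (297.4239 - 295.482) / 19
= 1.9419 / 19
= 0.1022

0.1022


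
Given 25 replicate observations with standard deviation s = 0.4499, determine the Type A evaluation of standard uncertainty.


u_A = s / sqrt(n)
u_A = 0.4499 / sqrt(25)
u_A = 0.4499 / 5
u_A = 0.0900

0.0900


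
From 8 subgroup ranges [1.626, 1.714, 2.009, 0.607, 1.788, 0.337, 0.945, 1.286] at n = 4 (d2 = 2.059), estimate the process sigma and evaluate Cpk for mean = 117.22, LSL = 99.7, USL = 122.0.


R_bar = (1.626 + 1.714 + 2.009 + 0.607 + 1.788 + 0.337 + 0.945 + 1.286) / 8 = 1.289
sigma = R_bar / d2 = 1.289 / 2.059 = 0.62603205
Cp = (USL - LSL)/(6*sigma) = (122.0 - 99.7)/(6*0.62603205) = 5.9369
Cpu = (122.0 - 117.22)/(3*0.62603205) = 2.5451
Cpl = (117.22 - 99.7)/(3*0.62603205) = 9.3286
Cpk = min(Cpu, Cpl) = 2.5451

2.5451


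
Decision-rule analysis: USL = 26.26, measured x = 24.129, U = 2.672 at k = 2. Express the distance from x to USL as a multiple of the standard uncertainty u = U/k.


u = U / k = 2.672 / 2 = 1.336
margin = |USL - x| = |26.26 - 24.129| = 2.131
z = margin / u = 2.131 / 1.336
z = 1.5951

1.5951


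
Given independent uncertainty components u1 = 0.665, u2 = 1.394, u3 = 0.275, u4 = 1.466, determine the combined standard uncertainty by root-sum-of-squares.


uc = sqrt(0.665^2 + 1.394^2 + 0.275^2 + 1.466^2)
uc = sqrt(4.610242)
uc = 2.1471

2.1471


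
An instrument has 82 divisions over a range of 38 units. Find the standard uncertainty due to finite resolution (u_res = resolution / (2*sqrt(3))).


resolution = range / divisions
resolution = 38 / 82 = 0.46341463
u_res = resolution / (2*sqrt(3))
u_res = 0.46341463 / 3.4641016
u_res = 0.1338

0.1338


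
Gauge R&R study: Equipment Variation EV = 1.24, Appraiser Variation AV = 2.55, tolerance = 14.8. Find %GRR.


GRR = sqrt(EV^2 + AV^2) = sqrt(1.24^2 + 2.55^2) = 2.835507
%GRR = GRR / tol * 100 = 2.835507 / 14.8 * 100
%GRR = 19.1588

19.1588


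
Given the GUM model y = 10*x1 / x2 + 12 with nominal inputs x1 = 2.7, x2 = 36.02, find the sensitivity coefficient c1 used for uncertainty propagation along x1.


y = 10*x1 / x2 + 12
dy/dx1 = 10/x2
Evaluate at x2 = 36.02: c1 = 10 / 36.02
c1 = 0.2776

0.2776


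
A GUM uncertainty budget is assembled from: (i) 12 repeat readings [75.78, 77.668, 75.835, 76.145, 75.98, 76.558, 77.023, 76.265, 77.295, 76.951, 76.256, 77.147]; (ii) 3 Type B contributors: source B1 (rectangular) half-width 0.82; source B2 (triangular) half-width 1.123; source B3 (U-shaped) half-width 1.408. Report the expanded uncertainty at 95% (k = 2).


mean = (75.78 + 77.668 + 75.835 + 76.145 + 75.98 + 76.558 + 77.023 + 76.265 + 77.295 + 76.951 + 76.256 + 77.147) / 12 = 76.57525
s = sqrt(sum((x - mean)^2)/(n-1)) = 0.62515542
u_A = s / sqrt(n) = 0.62515542 / sqrt(12) = 0.18046683
u_B1 = 0.82 / sqrt(3) = 0.47342722
u_B2 = 1.123 / sqrt(6) = 0.45846283
u_B3 = 1.408 / sqrt(2) = 0.99560635
uc = sqrt(0.18046683^2 + 0.47342722^2 + 0.45846283^2 + 0.99560635^2) = 1.2075271
U = k * uc = 2 * 1.2075271
U = 2.4151

2.4151


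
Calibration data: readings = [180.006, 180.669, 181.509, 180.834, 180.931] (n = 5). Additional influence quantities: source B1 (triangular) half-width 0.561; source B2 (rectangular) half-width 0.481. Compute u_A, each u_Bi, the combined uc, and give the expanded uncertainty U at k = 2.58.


mean = (180.006 + 180.669 + 181.509 + 180.834 + 180.931) / 5 = 180.7898
s = sqrt(sum((x - mean)^2)/(n-1)) = 0.54038755
u_A = s / sqrt(n) = 0.54038755 / sqrt(5) = 0.24166866
u_B1 = 0.561 / sqrt(6) = 0.22902729
u_B2 = 0.481 / sqrt(3) = 0.27770548
uc = sqrt(0.24166866^2 + 0.22902729^2 + 0.27770548^2) = 0.43356381
U = k * uc = 2.58 * 0.43356381
U = 1.1186

1.1186


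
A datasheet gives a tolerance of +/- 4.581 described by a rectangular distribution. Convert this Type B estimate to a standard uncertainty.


u_B = half_width / sqrt(3)
u_B = 4.581 / 1.7320508
u_B = 2.6448

2.6448


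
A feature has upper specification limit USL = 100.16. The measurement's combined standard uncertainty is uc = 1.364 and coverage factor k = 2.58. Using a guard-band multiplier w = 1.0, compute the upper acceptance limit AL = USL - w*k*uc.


U = k * uc = 2.58 * 1.364 = 3.51912
guard band g = w * U = 1.0 * 3.51912 = 3.51912
AL = USL - g = 100.16 - 3.51912
AL = 96.6409

96.6409


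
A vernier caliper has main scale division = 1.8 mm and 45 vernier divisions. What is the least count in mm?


LC = MSD / n_div
= 1.8 / 45
= 0.0400

0.0400


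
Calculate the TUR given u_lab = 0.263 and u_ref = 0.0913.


TUR = u_lab / u_ref
= 0.263 / 0.0913
= 2.8806

2.8806


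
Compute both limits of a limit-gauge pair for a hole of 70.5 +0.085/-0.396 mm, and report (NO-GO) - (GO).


GO = nominal - lower_tol (smallest hole = maximum material condition)
GO = 70.5 - 0.396 = 70.104
NO-GO = nominal + upper_tol (largest hole = least material condition)
NO-GO = 70.5 + 0.085 = 70.585
spread = NO-GO - GO = 70.585 - 70.104 = 0.4810

0.4810


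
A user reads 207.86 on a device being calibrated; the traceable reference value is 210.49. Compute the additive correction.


Correction = standard - reading
= 210.49 - 207.86
= 2.6300

2.6300


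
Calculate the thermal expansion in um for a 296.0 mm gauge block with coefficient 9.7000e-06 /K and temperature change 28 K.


dL = L * alpha * dT
= 296.0 * 9.7000e-06 * 28
= 0.0803936 mm
dL_um = 0.0803936 * 1000 = 80.3936 um

80.3936


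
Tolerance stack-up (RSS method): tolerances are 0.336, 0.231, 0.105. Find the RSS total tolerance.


RSS = sqrt(0.336^2 + 0.231^2 + 0.105^2)
= sqrt(0.177282)
= 0.4210

0.4210


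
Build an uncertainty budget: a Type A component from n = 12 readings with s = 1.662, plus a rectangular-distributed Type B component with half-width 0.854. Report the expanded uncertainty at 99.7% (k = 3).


u_A = s / sqrt(n) = 1.662 / sqrt(12) = 0.47977807
u_B = half_width / sqrt(3) = 0.854 / sqrt(3) = 0.49305713
uc = sqrt(u_A^2 + u_B^2) = sqrt(0.47977807^2 + 0.49305713^2) = 0.68796245
U = k * uc = 3 * 0.68796245
U = 2.0639

2.0639


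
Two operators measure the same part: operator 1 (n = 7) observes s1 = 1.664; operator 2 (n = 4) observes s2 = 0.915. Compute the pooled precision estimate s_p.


s_p = sqrt(((n1-1)*s1^2 + (n2-1)*s2^2) / (n1+n2-2))
numerator = (7-1)*1.664^2 + (4-1)*0.915^2 = 16.613376 + 2.511675 = 19.125051
denominator = 7 + 4 - 2 = 9
s_p^2 = 19.125051 / 9 = 2.1250057
s_p = sqrt(2.1250057) = 1.4577

1.4577


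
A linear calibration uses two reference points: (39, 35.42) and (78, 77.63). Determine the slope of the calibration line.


slope = (y2 - y1) / (x2 - x1)
= (77.63 - 35.42) / (78 - 39)
= 42.2100 / 39
= 1.0823

1.0823


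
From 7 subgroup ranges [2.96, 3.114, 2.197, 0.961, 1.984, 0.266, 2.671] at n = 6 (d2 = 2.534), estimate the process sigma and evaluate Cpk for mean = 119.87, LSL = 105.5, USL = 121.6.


R_bar = (2.96 + 3.114 + 2.197 + 0.961 + 1.984 + 0.266 + 2.671) / 7 = 2.0218571
sigma = R_bar / d2 = 2.0218571 / 2.534 = 0.79789152
Cp = (USL - LSL)/(6*sigma) = (121.6 - 105.5)/(6*0.79789152) = 3.3630
Cpu = (121.6 - 119.87)/(3*0.79789152) = 0.7227
Cpl = (119.87 - 105.5)/(3*0.79789152) = 6.0033
Cpk = min(Cpu, Cpl) = 0.7227

0.7227


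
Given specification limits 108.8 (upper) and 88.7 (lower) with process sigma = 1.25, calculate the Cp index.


Cp = (USL - LSL) / (6 * sigma)
= (108.8 - 88.7) / (6 * 1.25)
= 20.1000 / 7.5000
= 2.6800

2.6800


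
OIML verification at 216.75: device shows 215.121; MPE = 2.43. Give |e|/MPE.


e = indication - reference = 215.121 - 216.75 = -1.6290
|e| = 1.6290
ratio = |e| / MPE = 1.6290 / 2.43
ratio = 0.6704

0.6704


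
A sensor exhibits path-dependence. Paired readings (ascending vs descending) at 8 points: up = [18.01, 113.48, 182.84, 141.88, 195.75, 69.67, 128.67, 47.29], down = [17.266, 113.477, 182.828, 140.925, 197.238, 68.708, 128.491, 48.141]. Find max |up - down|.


|18.01 - 17.266| = 0.7440
|113.48 - 113.477| = 0.0030
|182.84 - 182.828| = 0.0120
|141.88 - 140.925| = 0.9550
|195.75 - 197.238| = 1.4880
|69.67 - 68.708| = 0.9620
|128.67 - 128.491| = 0.1790
|47.29 - 48.141| = 0.8510
hysteresis = max(diffs) = 1.4880

1.4880


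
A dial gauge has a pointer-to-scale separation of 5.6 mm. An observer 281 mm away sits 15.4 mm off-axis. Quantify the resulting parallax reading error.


error = h * offset / d
= 5.6 * 15.4 / 281
= 0.3069

0.3069


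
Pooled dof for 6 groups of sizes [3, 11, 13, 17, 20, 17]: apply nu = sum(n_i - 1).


nu = sum_i (n_i - 1)
nu = ((3 - 1) + (11 - 1) + (13 - 1) + (17 - 1) + (20 - 1) + (17 - 1))
nu = 2 + 10 + 12 + 16 + 19 + 16
nu = 75

75


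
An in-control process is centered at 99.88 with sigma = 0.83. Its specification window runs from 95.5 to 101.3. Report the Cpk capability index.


Cpu = (USL - mean) / (3*sigma) = (101.3 - 99.88) / (3*0.83) = 0.5703
Cpl = (mean - LSL) / (3*sigma) = (99.88 - 95.5) / (3*0.83) = 1.7590
Cpk = min(Cpu, Cpl) = 0.5703

0.5703


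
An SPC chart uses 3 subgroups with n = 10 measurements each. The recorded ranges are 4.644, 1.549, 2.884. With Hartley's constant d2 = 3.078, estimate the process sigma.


R_bar = (4.644 + 1.549 + 2.884) / 3
R_bar = 9.077 / 3 = 3.0256667
sigma_hat = R_bar / d2 = 3.0256667 / 3.078 = 0.9830

0.9830


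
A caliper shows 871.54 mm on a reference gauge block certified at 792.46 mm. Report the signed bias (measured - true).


Systematic error = measured - true
= 871.54 - 792.46
= 79.0800

79.0800


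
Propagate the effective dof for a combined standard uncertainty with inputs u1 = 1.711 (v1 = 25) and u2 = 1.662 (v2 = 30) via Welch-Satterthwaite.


uc = sqrt(u1^2 + u2^2) = sqrt(1.711^2 + 1.662^2) = 2.3853228
v_eff = uc^4 / (u1^4/v1 + u2^4/v2)
= 2.3853228^4 / (1.711^4/25 + 1.662^4/30)
= 32.373424 / 0.59714823
v_eff = 54.2134

54.2134


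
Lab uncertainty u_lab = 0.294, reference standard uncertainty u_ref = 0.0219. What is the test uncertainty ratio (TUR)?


TUR = u_lab / u_ref
= 0.294 / 0.0219
= 13.4247

13.4247


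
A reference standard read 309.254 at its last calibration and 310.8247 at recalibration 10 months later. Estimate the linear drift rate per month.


rate = (v2 - v1) / months
= (310.8247 - 309.254) / 10
= 1.5707 / 10
= 0.1571

0.1571


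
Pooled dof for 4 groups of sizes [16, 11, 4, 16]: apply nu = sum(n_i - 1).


nu = sum_i (n_i - 1)
nu = ((16 - 1) + (11 - 1) + (4 - 1) + (16 - 1))
nu = 15 + 10 + 3 + 15
nu = 43

43


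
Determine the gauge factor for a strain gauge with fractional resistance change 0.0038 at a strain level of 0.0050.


GF = (dR/R) / epsilon
= 0.0038 / 0.0050
= 0.7600

0.7600


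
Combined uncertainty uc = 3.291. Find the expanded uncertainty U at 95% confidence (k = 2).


U = k * uc
U = 2 * 3.291
U = 6.5820

6.5820


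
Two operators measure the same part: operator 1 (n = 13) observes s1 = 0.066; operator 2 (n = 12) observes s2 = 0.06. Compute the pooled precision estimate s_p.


s_p = sqrt(((n1-1)*s1^2 + (n2-1)*s2^2) / (n1+n2-2))
numerator = (13-1)*0.066^2 + (12-1)*0.06^2 = 0.052272 + 0.0396 = 0.091872
denominator = 13 + 12 - 2 = 23
s_p^2 = 0.091872 / 23 = 0.0039944348
s_p = sqrt(0.0039944348) = 0.0632

0.0632


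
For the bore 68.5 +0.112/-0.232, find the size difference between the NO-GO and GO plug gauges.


GO = nominal - lower_tol (smallest hole = maximum material condition)
GO = 68.5 - 0.232 = 68.268
NO-GO = nominal + upper_tol (largest hole = least material condition)
NO-GO = 68.5 + 0.112 = 68.612
spread = NO-GO - GO = 68.612 - 68.268 = 0.3440

0.3440


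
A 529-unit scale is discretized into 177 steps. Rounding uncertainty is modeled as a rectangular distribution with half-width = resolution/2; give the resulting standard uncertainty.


resolution = range / divisions
resolution = 529 / 177 = 2.9887006
u_res = resolution / (2*sqrt(3))
u_res = 2.9887006 / 3.4641016
u_res = 0.8628

0.8628


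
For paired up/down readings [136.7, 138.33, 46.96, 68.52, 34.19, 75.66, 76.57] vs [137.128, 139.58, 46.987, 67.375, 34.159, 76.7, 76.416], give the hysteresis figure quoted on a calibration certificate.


|136.7 - 137.128| = 0.4280
|138.33 - 139.58| = 1.2500
|46.96 - 46.987| = 0.0270
|68.52 - 67.375| = 1.1450
|34.19 - 34.159| = 0.0310
|75.66 - 76.7| = 1.0400
|76.57 - 76.416| = 0.1540
hysteresis = max(diffs) = 1.2500

1.2500


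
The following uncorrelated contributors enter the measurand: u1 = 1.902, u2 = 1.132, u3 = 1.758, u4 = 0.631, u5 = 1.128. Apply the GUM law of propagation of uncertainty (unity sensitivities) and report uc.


uc = sqrt(1.902^2 + 1.132^2 + 1.758^2 + 0.631^2 + 1.128^2)
uc = sqrt(9.660137)
uc = 3.1081

3.1081


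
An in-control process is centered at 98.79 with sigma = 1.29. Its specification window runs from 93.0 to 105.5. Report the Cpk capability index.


Cpu = (USL - mean) / (3*sigma) = (105.5 - 98.79) / (3*1.29) = 1.7339
Cpl = (mean - LSL) / (3*sigma) = (98.79 - 93.0) / (3*1.29) = 1.4961
Cpk = min(Cpu, Cpl) = 1.4961

1.4961


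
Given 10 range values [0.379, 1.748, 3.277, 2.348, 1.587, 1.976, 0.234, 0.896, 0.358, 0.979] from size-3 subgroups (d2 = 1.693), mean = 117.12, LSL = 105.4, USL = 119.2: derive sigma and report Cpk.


R_bar = (0.379 + 1.748 + 3.277 + 2.348 + 1.587 + 1.976 + 0.234 + 0.896 + 0.358 + 0.979) / 10 = 1.3782
sigma = R_bar / d2 = 1.3782 / 1.693 = 0.81405789
Cp = (USL - LSL)/(6*sigma) = (119.2 - 105.4)/(6*0.81405789) = 2.8254
Cpu = (119.2 - 117.12)/(3*0.81405789) = 0.8517
Cpl = (117.12 - 105.4)/(3*0.81405789) = 4.7990
Cpk = min(Cpu, Cpl) = 0.8517

0.8517


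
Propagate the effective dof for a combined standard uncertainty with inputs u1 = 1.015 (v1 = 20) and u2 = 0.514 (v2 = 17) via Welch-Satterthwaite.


uc = sqrt(u1^2 + u2^2) = sqrt(1.015^2 + 0.514^2) = 1.1377262
v_eff = uc^4 / (u1^4/v1 + u2^4/v2)
= 1.1377262^4 / (1.015^4/20 + 0.514^4/17)
= 1.6755255 / 0.057174032
v_eff = 29.3057

29.3057


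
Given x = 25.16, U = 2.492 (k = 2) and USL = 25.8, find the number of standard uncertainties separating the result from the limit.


u = U / k = 2.492 / 2 = 1.246
margin = |USL - x| = |25.8 - 25.16| = 0.64
z = margin / u = 0.64 / 1.246
z = 0.5136

0.5136


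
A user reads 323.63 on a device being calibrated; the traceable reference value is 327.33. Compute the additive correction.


Correction = standard - reading
= 327.33 - 323.63
= 3.7000

3.7000


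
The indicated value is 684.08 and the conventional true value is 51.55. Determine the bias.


Systematic error = measured - true
= 684.08 - 51.55
= 632.5300

632.5300


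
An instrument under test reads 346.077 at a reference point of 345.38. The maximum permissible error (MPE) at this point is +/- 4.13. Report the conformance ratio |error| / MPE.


e = indication - reference = 346.077 - 345.38 = 0.6970
|e| = 0.6970
ratio = |e| / MPE = 0.6970 / 4.13
ratio = 0.1688

0.1688


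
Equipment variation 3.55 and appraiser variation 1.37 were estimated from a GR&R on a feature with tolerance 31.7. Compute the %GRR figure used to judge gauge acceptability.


GRR = sqrt(EV^2 + AV^2) = sqrt(3.55^2 + 1.37^2) = 3.8051807
%GRR = GRR / tol * 100 = 3.8051807 / 31.7 * 100
%GRR = 12.0037

12.0037


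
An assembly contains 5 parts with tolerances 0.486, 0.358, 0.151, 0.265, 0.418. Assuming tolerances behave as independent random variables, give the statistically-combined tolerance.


RSS = sqrt(0.486^2 + 0.358^2 + 0.151^2 + 0.265^2 + 0.418^2)
= sqrt(0.63211)
= 0.7951

0.7951


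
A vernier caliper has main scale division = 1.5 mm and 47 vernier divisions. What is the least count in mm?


LC = MSD / n_div
= 1.5 / 47
= 0.0319

0.0319


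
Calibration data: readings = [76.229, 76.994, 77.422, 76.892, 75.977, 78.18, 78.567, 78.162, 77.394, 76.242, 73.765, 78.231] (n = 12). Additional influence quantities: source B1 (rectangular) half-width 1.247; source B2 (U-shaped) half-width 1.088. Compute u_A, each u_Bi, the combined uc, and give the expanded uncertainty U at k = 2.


mean = (76.229 + 76.994 + 77.422 + 76.892 + 75.977 + 78.18 + 78.567 + 78.162 + 77.394 + 76.242 + 73.765 + 78.231) / 12 = 77.00458333
s = sqrt(sum((x - mean)^2)/(n-1)) = 1.3395732
u_A = s / sqrt(n) = 1.3395732 / sqrt(12) = 0.38670147
u_B1 = 1.247 / sqrt(3) = 0.71995579
u_B2 = 1.088 / sqrt(2) = 0.76933218
uc = sqrt(0.38670147^2 + 0.71995579^2 + 0.76933218^2) = 1.1223842
U = k * uc = 2 * 1.1223842
U = 2.2448

2.2448


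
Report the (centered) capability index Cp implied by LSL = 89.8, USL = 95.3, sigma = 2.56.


Cp = (USL - LSL) / (6 * sigma)
= (95.3 - 89.8) / (6 * 2.56)
= 5.5000 / 15.3600
= 0.3581

0.3581


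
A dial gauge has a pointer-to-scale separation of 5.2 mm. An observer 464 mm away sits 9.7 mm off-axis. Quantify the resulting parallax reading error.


error = h * offset / d
= 5.2 * 9.7 / 464
= 0.1087

0.1087


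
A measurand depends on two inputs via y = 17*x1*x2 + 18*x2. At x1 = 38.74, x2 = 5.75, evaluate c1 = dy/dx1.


y = 17*x1*x2 + 18*x2
dy/dx1 = 17*x2
Evaluate at x2 = 5.75: c1 = 17 * 5.75
c1 = 97.7500

97.7500


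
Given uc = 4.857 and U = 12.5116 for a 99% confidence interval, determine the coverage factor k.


k = U / uc
k = 12.5116 / 4.857
k = 2.576

2.576


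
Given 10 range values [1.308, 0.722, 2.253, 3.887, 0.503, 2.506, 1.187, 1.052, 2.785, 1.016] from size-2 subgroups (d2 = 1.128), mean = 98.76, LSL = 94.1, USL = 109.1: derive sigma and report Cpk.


R_bar = (1.308 + 0.722 + 2.253 + 3.887 + 0.503 + 2.506 + 1.187 + 1.052 + 2.785 + 1.016) / 10 = 1.7219
sigma = R_bar / d2 = 1.7219 / 1.128 = 1.5265071
Cp = (USL - LSL)/(6*sigma) = (109.1 - 94.1)/(6*1.5265071) = 1.6377
Cpu = (109.1 - 98.76)/(3*1.5265071) = 2.2579
Cpl = (98.76 - 94.1)/(3*1.5265071) = 1.0176
Cpk = min(Cpu, Cpl) = 1.0176

1.0176


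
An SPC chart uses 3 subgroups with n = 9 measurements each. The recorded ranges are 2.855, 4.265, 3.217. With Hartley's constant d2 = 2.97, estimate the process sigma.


R_bar = (2.855 + 4.265 + 3.217) / 3
R_bar = 10.337 / 3 = 3.4456667
sigma_hat = R_bar / d2 = 3.4456667 / 2.97 = 1.1602

1.1602


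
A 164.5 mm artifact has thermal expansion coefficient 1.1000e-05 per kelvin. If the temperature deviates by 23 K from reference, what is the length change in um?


dL = L * alpha * dT
= 164.5 * 1.1000e-05 * 23
= 0.0416185 mm
dL_um = 0.0416185 * 1000 = 41.6185 um

41.6185


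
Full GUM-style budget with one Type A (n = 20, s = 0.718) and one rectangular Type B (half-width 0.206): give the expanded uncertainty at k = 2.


u_A = s / sqrt(n) = 0.718 / sqrt(20) = 0.16054968
u_B = half_width / sqrt(3) = 0.206 / sqrt(3) = 0.11893416
uc = sqrt(u_A^2 + u_B^2) = sqrt(0.16054968^2 + 0.11893416^2) = 0.19980374
U = k * uc = 2 * 0.19980374
U = 0.3996

0.3996


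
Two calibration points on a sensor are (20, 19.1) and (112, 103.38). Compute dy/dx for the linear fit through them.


slope = (y2 - y1) / (x2 - x1)
= (103.38 - 19.1) / (112 - 20)
= 84.2800 / 92
= 0.9161

0.9161


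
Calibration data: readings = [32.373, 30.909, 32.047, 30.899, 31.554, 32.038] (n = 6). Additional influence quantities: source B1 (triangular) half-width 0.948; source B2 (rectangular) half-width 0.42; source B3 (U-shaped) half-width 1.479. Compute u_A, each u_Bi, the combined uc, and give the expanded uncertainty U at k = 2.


mean = (32.373 + 30.909 + 32.047 + 30.899 + 31.554 + 32.038) / 6 = 31.63666667
s = sqrt(sum((x - mean)^2)/(n-1)) = 0.62483811
u_A = s / sqrt(n) = 0.62483811 / sqrt(6) = 0.25508909
u_B1 = 0.948 / sqrt(6) = 0.38701938
u_B2 = 0.42 / sqrt(3) = 0.24248711
u_B3 = 1.479 / sqrt(2) = 1.0458109
uc = sqrt(0.25508909^2 + 0.38701938^2 + 0.24248711^2 + 1.0458109^2) = 1.1693481
U = k * uc = 2 * 1.1693481
U = 2.3387

2.3387


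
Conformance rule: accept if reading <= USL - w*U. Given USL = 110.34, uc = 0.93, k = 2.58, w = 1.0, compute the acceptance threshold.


U = k * uc = 2.58 * 0.93 = 2.3994
guard band g = w * U = 1.0 * 2.3994 = 2.3994
AL = USL - g = 110.34 - 2.3994
AL = 107.9406

107.9406


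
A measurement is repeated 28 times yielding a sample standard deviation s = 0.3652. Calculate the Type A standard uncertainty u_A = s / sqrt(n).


u_A = s / sqrt(n)
u_A = 0.3652 / sqrt(28)
u_A = 0.3652 / 5.2915026
u_A = 0.0690

0.0690


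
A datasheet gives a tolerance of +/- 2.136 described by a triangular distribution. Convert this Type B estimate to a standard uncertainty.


u_B = half_width / sqrt(6)
u_B = 2.136 / 2.4494897
u_B = 0.8720

0.8720


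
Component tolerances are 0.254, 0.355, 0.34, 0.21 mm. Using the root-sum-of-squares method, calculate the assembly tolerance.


RSS = sqrt(0.254^2 + 0.355^2 + 0.34^2 + 0.21^2)
= sqrt(0.350241)
= 0.5918

0.5918


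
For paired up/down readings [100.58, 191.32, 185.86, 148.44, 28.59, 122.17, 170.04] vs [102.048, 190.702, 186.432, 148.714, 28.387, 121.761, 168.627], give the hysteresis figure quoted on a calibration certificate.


|100.58 - 102.048| = 1.4680
|191.32 - 190.702| = 0.6180
|185.86 - 186.432| = 0.5720
|148.44 - 148.714| = 0.2740
|28.59 - 28.387| = 0.2030
|122.17 - 121.761| = 0.4090
|170.04 - 168.627| = 1.4130
hysteresis = max(diffs) = 1.4680

1.4680


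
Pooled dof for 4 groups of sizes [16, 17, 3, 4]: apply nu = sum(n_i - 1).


nu = sum_i (n_i - 1)
nu = ((16 - 1) + (17 - 1) + (3 - 1) + (4 - 1))
nu = 15 + 16 + 2 + 3
nu = 36

36


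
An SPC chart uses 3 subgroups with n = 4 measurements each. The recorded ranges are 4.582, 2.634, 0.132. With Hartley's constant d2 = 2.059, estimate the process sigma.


R_bar = (4.582 + 2.634 + 0.132) / 3
R_bar = 7.348 / 3 = 2.4493333
sigma_hat = R_bar / d2 = 2.4493333 / 2.059 = 1.1896

1.1896


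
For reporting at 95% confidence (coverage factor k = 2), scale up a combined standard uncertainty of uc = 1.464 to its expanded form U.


U = k * uc
U = 2 * 1.464
U = 2.9280

2.9280


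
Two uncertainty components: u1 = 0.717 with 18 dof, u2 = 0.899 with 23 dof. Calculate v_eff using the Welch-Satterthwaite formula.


uc = sqrt(u1^2 + u2^2) = sqrt(0.717^2 + 0.899^2) = 1.1499087
v_eff = uc^4 / (u1^4/v1 + u2^4/v2)
= 1.1499087^4 / (0.717^4/18 + 0.899^4/23)
= 1.7484509 / 0.043082154
v_eff = 40.5841

40.5841


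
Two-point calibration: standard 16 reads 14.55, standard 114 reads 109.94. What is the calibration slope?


slope = (y2 - y1) / (x2 - x1)
= (109.94 - 14.55) / (114 - 16)
= 95.3900 / 98
= 0.9734

0.9734


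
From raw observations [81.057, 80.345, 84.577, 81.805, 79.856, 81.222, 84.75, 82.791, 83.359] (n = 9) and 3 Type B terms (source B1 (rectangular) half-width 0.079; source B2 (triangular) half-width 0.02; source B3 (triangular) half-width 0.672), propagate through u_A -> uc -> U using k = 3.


mean = (81.057 + 80.345 + 84.577 + 81.805 + 79.856 + 81.222 + 84.75 + 82.791 + 83.359) / 9 = 82.19577778
s = sqrt(sum((x - mean)^2)/(n-1)) = 1.774801
u_A = s / sqrt(n) = 1.774801 / sqrt(9) = 0.59160033
u_B1 = 0.079 / sqrt(3) = 0.045610671
u_B2 = 0.02 / sqrt(6) = 0.0081649658
u_B3 = 0.672 / sqrt(6) = 0.27434285
uc = sqrt(0.59160033^2 + 0.045610671^2 + 0.0081649658^2 + 0.27434285^2) = 0.65375986
U = k * uc = 3 * 0.65375986
U = 1.9613

1.9613


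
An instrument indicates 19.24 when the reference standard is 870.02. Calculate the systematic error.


Systematic error = measured - true
= 19.24 - 870.02
= -850.7800

-850.7800


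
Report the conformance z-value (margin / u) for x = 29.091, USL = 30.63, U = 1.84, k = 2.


u = U / k = 1.84 / 2 = 0.92
margin = |USL - x| = |30.63 - 29.091| = 1.539
z = margin / u = 1.539 / 0.92
z = 1.6728

1.6728


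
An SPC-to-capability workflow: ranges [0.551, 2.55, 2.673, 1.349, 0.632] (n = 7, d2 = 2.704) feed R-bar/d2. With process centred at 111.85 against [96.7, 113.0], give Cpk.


R_bar = (0.551 + 2.55 + 2.673 + 1.349 + 0.632) / 5 = 1.551
sigma = R_bar / d2 = 1.551 / 2.704 = 0.57359467
Cp = (USL - LSL)/(6*sigma) = (113.0 - 96.7)/(6*0.57359467) = 4.7362
Cpu = (113.0 - 111.85)/(3*0.57359467) = 0.6683
Cpl = (111.85 - 96.7)/(3*0.57359467) = 8.8041
Cpk = min(Cpu, Cpl) = 0.6683

0.6683


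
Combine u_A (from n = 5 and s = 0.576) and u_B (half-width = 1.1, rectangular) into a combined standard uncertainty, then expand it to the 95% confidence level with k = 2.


u_A = s / sqrt(n) = 0.576 / sqrt(5) = 0.25759503
u_B = half_width / sqrt(3) = 1.1 / sqrt(3) = 0.6350853
uc = sqrt(u_A^2 + u_B^2) = sqrt(0.25759503^2 + 0.6350853^2) = 0.68533827
U = k * uc = 2 * 0.68533827
U = 1.3707

1.3707


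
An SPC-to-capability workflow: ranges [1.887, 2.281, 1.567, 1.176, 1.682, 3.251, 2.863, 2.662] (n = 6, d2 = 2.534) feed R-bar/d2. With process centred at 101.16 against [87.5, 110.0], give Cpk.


R_bar = (1.887 + 2.281 + 1.567 + 1.176 + 1.682 + 3.251 + 2.863 + 2.662) / 8 = 2.171125
sigma = R_bar / d2 = 2.171125 / 2.534 = 0.85679755
Cp = (USL - LSL)/(6*sigma) = (110.0 - 87.5)/(6*0.85679755) = 4.3768
Cpu = (110.0 - 101.16)/(3*0.85679755) = 3.4392
Cpl = (101.16 - 87.5)/(3*0.85679755) = 5.3144
Cpk = min(Cpu, Cpl) = 3.4392

3.4392


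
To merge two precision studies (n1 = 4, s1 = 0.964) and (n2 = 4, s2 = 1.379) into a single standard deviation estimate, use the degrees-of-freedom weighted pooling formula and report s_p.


s_p = sqrt(((n1-1)*s1^2 + (n2-1)*s2^2) / (n1+n2-2))
numerator = (4-1)*0.964^2 + (4-1)*1.379^2 = 2.787888 + 5.704923 = 8.492811
denominator = 4 + 4 - 2 = 6
s_p^2 = 8.492811 / 6 = 1.4154685
s_p = sqrt(1.4154685) = 1.1897

1.1897
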